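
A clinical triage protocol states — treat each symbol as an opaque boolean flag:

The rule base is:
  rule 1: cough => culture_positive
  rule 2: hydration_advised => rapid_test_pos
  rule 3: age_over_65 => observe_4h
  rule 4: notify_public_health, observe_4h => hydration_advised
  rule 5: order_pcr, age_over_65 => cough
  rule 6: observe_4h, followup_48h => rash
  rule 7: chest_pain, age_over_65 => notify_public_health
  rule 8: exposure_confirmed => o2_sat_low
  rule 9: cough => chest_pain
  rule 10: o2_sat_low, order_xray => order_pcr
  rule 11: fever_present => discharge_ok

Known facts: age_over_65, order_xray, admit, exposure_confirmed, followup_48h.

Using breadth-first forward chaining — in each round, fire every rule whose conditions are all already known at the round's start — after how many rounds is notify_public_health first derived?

5

Round 1 — rule 3, rule 8, derive observe_4h, o2_sat_low.
Round 2 — rule 6, rule 10, derive rash, order_pcr.
Round 3 — rule 5, derive cough.
Round 4 — rule 1, rule 9, derive culture_positive, chest_pain.
Round 5 — rule 7, derive notify_public_health.
notify_public_health first appears in round 5.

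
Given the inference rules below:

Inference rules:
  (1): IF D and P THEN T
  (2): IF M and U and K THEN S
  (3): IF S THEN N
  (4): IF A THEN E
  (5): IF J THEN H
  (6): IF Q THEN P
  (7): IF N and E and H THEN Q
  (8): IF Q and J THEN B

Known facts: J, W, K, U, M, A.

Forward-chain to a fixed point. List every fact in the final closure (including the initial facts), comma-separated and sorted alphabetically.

Round 1 fires (2), (4), (5), giving S, E, H.
Round 2 fires (3), giving N.
Round 3 fires (7), giving Q.
Round 4 fires (6), (8), giving P, B.

A, B, E, H, J, K, M, N, P, Q, S, U, W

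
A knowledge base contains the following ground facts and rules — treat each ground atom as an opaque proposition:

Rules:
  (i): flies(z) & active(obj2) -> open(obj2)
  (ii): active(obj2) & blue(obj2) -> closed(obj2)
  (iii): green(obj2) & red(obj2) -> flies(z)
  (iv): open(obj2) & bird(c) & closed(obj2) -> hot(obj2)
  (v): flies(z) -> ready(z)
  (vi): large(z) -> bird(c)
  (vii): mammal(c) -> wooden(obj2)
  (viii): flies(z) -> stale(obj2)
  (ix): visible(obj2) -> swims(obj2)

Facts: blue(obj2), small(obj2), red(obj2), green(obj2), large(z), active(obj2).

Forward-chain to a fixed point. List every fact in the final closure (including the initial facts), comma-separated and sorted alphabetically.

active(obj2), bird(c), blue(obj2), closed(obj2), flies(z), green(obj2), hot(obj2), large(z), open(obj2), ready(z), red(obj2), small(obj2), stale(obj2)

Round 1: (ii) [active(obj2) & blue(obj2) -> closed(obj2)]; (iii) [green(obj2) & red(obj2) -> flies(z)]; (vi) [large(z) -> bird(c)]. New: closed(obj2), flies(z), bird(c).
Round 2: (i) [flies(z) & active(obj2) -> open(obj2)]; (v) [flies(z) -> ready(z)]; (viii) [flies(z) -> stale(obj2)]. New: open(obj2), ready(z), stale(obj2).
Round 3: (iv) [open(obj2) & bird(c) & closed(obj2) -> hot(obj2)]. New: hot(obj2).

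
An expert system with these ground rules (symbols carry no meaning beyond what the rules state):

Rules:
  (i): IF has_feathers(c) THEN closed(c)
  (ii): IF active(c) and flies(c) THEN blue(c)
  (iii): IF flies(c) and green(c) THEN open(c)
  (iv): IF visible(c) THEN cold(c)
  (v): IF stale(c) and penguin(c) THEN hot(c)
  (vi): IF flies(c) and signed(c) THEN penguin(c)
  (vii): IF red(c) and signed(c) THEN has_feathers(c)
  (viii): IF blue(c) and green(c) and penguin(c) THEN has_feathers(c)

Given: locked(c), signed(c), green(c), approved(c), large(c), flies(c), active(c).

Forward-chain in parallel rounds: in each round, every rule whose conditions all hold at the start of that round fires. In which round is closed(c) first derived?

3

Round 1: (ii) [IF active(c) and flies(c) THEN blue(c)]; (iii) [IF flies(c) and green(c) THEN open(c)]; (vi) [IF flies(c) and signed(c) THEN penguin(c)]. Adds blue(c), open(c), penguin(c).
Round 2: (viii) [IF blue(c) and green(c) and penguin(c) THEN has_feathers(c)]. Adds has_feathers(c).
Round 3: (i) [IF has_feathers(c) THEN closed(c)]. Adds closed(c).
closed(c) first appears in round 3.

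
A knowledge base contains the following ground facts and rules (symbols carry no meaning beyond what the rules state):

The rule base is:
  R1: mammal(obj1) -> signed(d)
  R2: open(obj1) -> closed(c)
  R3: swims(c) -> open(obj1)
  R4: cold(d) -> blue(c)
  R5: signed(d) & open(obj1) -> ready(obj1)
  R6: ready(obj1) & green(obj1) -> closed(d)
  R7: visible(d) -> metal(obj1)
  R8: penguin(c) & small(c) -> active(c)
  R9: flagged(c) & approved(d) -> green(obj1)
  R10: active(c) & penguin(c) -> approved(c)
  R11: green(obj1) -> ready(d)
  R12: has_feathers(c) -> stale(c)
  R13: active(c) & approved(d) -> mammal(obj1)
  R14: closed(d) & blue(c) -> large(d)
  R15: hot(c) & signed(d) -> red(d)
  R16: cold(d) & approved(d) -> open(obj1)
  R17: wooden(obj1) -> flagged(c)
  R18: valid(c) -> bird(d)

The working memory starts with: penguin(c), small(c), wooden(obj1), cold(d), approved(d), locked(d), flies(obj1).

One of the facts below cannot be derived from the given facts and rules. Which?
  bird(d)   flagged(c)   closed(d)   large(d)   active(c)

Round 1: R4 [cold(d) -> blue(c)]; R8 [penguin(c) & small(c) -> active(c)]; R16 [cold(d) & approved(d) -> open(obj1)]; R17 [wooden(obj1) -> flagged(c)]. Adds blue(c), active(c), open(obj1), flagged(c).
Round 2: R2 [open(obj1) -> closed(c)]; R9 [flagged(c) & approved(d) -> green(obj1)]; R10 [active(c) & penguin(c) -> approved(c)]; R13 [active(c) & approved(d) -> mammal(obj1)]. Adds closed(c), green(obj1), approved(c), mammal(obj1).
Round 3: R1 [mammal(obj1) -> signed(d)]; R11 [green(obj1) -> ready(d)]. Adds signed(d), ready(d).
Round 4: R5 [signed(d) & open(obj1) -> ready(obj1)]. Adds ready(obj1).
Round 5: R6 [ready(obj1) & green(obj1) -> closed(d)]. Adds closed(d).
Round 6: R14 [closed(d) & blue(c) -> large(d)]. Adds large(d).
Derived: closed(d) (round 5), active(c) (round 1), flagged(c) (round 1), large(d) (round 6). bird(d) never appears in any round.

bird(d)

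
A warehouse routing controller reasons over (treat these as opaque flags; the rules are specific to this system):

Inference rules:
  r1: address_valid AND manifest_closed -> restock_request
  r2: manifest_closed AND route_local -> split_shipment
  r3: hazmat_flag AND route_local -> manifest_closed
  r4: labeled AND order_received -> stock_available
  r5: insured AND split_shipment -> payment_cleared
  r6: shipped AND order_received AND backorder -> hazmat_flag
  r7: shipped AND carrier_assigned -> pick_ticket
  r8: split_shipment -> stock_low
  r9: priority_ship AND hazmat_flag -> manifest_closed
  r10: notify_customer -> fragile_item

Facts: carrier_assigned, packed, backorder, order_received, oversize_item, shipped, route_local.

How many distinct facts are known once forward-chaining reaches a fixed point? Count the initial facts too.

Round 1: r6 [shipped AND order_received AND backorder -> hazmat_flag]; r7 [shipped AND carrier_assigned -> pick_ticket]. New: hazmat_flag, pick_ticket.
Round 2: r3 [hazmat_flag AND route_local -> manifest_closed]. New: manifest_closed.
Round 3: r2 [manifest_closed AND route_local -> split_shipment]. New: split_shipment.
Round 4: r8 [split_shipment -> stock_low]. New: stock_low.
Closure: {backorder, carrier_assigned, hazmat_flag, manifest_closed, order_received, oversize_item, packed, pick_ticket, route_local, shipped, split_shipment, stock_low} — 12 facts.

12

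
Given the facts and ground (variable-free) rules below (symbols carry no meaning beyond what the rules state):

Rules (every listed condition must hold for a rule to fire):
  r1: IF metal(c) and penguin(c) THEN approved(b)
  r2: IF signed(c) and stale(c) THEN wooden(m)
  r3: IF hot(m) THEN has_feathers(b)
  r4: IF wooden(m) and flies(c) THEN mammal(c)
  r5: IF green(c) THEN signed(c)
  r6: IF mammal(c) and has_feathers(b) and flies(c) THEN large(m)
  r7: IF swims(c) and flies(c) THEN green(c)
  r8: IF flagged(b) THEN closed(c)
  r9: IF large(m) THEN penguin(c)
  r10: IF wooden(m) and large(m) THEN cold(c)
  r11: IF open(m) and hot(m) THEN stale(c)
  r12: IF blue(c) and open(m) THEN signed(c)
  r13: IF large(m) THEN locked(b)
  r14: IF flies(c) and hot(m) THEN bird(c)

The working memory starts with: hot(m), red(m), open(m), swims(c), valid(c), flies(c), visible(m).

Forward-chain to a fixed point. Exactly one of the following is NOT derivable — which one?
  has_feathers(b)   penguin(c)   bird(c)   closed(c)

closed(c)

Round 1 — r3, r7, r11, r14, derive has_feathers(b), green(c), stale(c), bird(c).
Round 2 — r5, derive signed(c).
Round 3 — r2, derive wooden(m).
Round 4 — r4, derive mammal(c).
Round 5 — r6, derive large(m).
Round 6 — r9, r10, r13, derive penguin(c), cold(c), locked(b).
Derived: has_feathers(b) (round 1), bird(c) (round 1), penguin(c) (round 6). closed(c) never appears in any round.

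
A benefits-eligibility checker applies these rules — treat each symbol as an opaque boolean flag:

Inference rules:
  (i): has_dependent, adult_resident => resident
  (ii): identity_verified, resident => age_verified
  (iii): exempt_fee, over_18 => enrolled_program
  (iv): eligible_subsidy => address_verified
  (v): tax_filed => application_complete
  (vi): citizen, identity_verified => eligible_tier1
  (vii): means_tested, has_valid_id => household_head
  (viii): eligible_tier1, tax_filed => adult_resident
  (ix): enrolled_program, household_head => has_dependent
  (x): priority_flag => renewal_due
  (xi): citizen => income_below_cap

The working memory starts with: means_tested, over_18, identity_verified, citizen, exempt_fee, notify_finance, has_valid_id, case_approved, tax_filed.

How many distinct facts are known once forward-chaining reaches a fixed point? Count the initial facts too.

Round 1: (iii) [exempt_fee, over_18 => enrolled_program]; (v) [tax_filed => application_complete]; (vi) [citizen, identity_verified => eligible_tier1]; (vii) [means_tested, has_valid_id => household_head]; (xi) [citizen => income_below_cap]. Adds enrolled_program, application_complete, eligible_tier1, household_head, income_below_cap.
Round 2: (viii) [eligible_tier1, tax_filed => adult_resident]; (ix) [enrolled_program, household_head => has_dependent]. Adds adult_resident, has_dependent.
Round 3: (i) [has_dependent, adult_resident => resident]. Adds resident.
Round 4: (ii) [identity_verified, resident => age_verified]. Adds age_verified.
Closure: {adult_resident, age_verified, application_complete, case_approved, citizen, eligible_tier1, enrolled_program, exempt_fee, has_dependent, has_valid_id, household_head, identity_verified, income_below_cap, means_tested, notify_finance, over_18, resident, tax_filed} — 18 facts.

18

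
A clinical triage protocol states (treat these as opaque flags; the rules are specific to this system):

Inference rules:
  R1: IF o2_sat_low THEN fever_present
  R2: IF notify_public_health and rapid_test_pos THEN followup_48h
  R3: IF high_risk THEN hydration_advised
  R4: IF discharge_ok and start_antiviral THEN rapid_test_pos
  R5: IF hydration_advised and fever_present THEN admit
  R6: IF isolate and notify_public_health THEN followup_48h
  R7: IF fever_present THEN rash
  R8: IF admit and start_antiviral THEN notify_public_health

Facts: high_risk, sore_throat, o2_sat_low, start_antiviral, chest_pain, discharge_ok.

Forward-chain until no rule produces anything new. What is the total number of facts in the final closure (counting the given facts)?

Round 1 fires R1, R3, R4, giving fever_present, hydration_advised, rapid_test_pos.
Round 2 fires R5, R7, giving admit, rash.
Round 3 fires R8, giving notify_public_health.
Round 4 fires R2, giving followup_48h.
Closure: {admit, chest_pain, discharge_ok, fever_present, followup_48h, high_risk, hydration_advised, notify_public_health, o2_sat_low, rapid_test_pos, rash, sore_throat, start_antiviral} — 13 facts.

13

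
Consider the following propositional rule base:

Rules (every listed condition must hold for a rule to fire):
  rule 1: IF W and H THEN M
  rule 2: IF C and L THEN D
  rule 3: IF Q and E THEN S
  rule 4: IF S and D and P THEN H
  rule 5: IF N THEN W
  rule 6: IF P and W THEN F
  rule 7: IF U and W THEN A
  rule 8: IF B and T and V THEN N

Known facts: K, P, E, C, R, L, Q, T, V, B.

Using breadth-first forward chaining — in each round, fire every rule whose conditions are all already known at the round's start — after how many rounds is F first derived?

3

Round 1: rule 2 [IF C and L THEN D]; rule 3 [IF Q and E THEN S]; rule 8 [IF B and T and V THEN N]. Adds D, S, N.
Round 2: rule 4 [IF S and D and P THEN H]; rule 5 [IF N THEN W]. Adds H, W.
Round 3: rule 1 [IF W and H THEN M]; rule 6 [IF P and W THEN F]. Adds M, F.
F first appears in round 3.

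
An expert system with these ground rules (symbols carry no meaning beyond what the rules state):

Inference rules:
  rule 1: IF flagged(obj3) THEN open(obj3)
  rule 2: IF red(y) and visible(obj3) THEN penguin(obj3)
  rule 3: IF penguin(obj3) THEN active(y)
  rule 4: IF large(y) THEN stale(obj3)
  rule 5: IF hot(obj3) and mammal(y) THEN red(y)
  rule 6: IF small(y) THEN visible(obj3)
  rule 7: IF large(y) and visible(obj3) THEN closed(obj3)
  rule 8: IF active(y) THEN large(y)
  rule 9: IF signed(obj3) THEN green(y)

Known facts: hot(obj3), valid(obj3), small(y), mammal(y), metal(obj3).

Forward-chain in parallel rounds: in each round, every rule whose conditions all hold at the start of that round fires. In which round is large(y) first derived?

Round 1: rule 5 [IF hot(obj3) and mammal(y) THEN red(y)]; rule 6 [IF small(y) THEN visible(obj3)]. Adds red(y), visible(obj3).
Round 2: rule 2 [IF red(y) and visible(obj3) THEN penguin(obj3)]. Adds penguin(obj3).
Round 3: rule 3 [IF penguin(obj3) THEN active(y)]. Adds active(y).
Round 4: rule 8 [IF active(y) THEN large(y)]. Adds large(y).
large(y) first appears in round 4.

4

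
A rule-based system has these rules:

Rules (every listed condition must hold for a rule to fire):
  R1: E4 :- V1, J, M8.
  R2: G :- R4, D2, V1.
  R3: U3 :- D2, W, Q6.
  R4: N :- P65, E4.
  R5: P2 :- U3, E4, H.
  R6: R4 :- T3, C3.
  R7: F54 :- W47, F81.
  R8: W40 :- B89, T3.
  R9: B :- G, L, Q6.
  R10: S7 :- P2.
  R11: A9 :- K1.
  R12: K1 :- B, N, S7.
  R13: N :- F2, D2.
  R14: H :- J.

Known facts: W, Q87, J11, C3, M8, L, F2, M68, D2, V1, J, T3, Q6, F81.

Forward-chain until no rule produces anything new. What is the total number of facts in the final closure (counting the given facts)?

25

[1] R1 [E4 :- V1, J, M8.]; R3 [U3 :- D2, W, Q6.]; R6 [R4 :- T3, C3.]; R13 [N :- F2, D2.]; R14 [H :- J.]. ⇒ new: E4, U3, R4, N, H.
[2] R2 [G :- R4, D2, V1.]; R5 [P2 :- U3, E4, H.]. ⇒ new: G, P2.
[3] R9 [B :- G, L, Q6.]; R10 [S7 :- P2.]. ⇒ new: B, S7.
[4] R12 [K1 :- B, N, S7.]. ⇒ new: K1.
[5] R11 [A9 :- K1.]. ⇒ new: A9.
Closure: {A9, B, C3, D2, E4, F2, F81, G, H, J, J11, K1, L, M68, M8, N, P2, Q6, Q87, R4, S7, T3, U3, V1, W} — 25 facts.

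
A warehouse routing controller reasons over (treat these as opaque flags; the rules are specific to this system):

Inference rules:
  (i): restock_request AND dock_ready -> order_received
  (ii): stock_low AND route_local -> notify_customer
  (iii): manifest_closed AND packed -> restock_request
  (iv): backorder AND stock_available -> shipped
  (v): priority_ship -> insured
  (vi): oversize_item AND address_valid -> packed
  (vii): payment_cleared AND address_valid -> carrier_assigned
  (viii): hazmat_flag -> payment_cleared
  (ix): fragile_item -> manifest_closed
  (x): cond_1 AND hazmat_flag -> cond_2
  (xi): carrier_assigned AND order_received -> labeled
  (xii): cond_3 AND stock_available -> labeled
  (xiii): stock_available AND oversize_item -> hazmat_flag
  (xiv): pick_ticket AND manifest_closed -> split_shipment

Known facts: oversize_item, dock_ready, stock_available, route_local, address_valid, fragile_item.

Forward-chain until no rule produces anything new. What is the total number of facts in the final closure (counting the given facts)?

Round 1 fires (vi), (ix), (xiii), giving packed, manifest_closed, hazmat_flag.
Round 2 fires (iii), (viii), giving restock_request, payment_cleared.
Round 3 fires (i), (vii), giving order_received, carrier_assigned.
Round 4 fires (xi), giving labeled.
Closure: {address_valid, carrier_assigned, dock_ready, fragile_item, hazmat_flag, labeled, manifest_closed, order_received, oversize_item, packed, payment_cleared, restock_request, route_local, stock_available} — 14 facts.

14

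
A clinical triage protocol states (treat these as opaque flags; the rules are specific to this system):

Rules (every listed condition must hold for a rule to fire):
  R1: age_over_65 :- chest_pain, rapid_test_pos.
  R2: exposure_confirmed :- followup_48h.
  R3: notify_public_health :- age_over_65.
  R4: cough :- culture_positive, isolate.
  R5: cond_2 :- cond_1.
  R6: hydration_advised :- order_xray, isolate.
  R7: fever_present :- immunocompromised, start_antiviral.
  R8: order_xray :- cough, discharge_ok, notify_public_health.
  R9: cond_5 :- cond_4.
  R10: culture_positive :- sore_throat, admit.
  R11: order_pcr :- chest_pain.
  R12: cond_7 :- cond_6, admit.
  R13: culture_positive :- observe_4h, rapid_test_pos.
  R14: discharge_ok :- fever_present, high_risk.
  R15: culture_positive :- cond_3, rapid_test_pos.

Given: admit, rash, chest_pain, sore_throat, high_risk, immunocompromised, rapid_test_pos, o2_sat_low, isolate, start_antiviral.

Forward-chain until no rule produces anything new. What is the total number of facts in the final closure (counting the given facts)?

19

Round 1: R1 [age_over_65 :- chest_pain, rapid_test_pos.]; R7 [fever_present :- immunocompromised, start_antiviral.]; R10 [culture_positive :- sore_throat, admit.]; R11 [order_pcr :- chest_pain.]. Adds age_over_65, fever_present, culture_positive, order_pcr.
Round 2: R3 [notify_public_health :- age_over_65.]; R4 [cough :- culture_positive, isolate.]; R14 [discharge_ok :- fever_present, high_risk.]. Adds notify_public_health, cough, discharge_ok.
Round 3: R8 [order_xray :- cough, discharge_ok, notify_public_health.]. Adds order_xray.
Round 4: R6 [hydration_advised :- order_xray, isolate.]. Adds hydration_advised.
Closure: {admit, age_over_65, chest_pain, cough, culture_positive, discharge_ok, fever_present, high_risk, hydration_advised, immunocompromised, isolate, notify_public_health, o2_sat_low, order_pcr, order_xray, rapid_test_pos, rash, sore_throat, start_antiviral} — 19 facts.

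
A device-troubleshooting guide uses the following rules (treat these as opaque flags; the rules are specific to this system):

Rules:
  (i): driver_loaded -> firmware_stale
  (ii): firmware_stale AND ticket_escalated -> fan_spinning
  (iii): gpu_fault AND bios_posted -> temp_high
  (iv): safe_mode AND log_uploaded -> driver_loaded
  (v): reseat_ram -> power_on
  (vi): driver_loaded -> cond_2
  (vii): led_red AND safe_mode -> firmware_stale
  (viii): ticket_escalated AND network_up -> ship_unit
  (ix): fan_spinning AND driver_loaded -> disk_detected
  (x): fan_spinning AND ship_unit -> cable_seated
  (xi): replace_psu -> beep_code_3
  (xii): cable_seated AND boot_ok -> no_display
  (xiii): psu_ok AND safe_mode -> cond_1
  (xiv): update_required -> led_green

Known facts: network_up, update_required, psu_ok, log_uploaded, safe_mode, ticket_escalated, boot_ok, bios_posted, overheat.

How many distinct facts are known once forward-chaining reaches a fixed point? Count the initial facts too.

19

Round 1: (iv) [safe_mode AND log_uploaded -> driver_loaded]; (viii) [ticket_escalated AND network_up -> ship_unit]; (xiii) [psu_ok AND safe_mode -> cond_1]; (xiv) [update_required -> led_green]. New: driver_loaded, ship_unit, cond_1, led_green.
Round 2: (i) [driver_loaded -> firmware_stale]; (vi) [driver_loaded -> cond_2]. New: firmware_stale, cond_2.
Round 3: (ii) [firmware_stale AND ticket_escalated -> fan_spinning]. New: fan_spinning.
Round 4: (ix) [fan_spinning AND driver_loaded -> disk_detected]; (x) [fan_spinning AND ship_unit -> cable_seated]. New: disk_detected, cable_seated.
Round 5: (xii) [cable_seated AND boot_ok -> no_display]. New: no_display.
Closure: {bios_posted, boot_ok, cable_seated, cond_1, cond_2, disk_detected, driver_loaded, fan_spinning, firmware_stale, led_green, log_uploaded, network_up, no_display, overheat, psu_ok, safe_mode, ship_unit, ticket_escalated, update_required} — 19 facts.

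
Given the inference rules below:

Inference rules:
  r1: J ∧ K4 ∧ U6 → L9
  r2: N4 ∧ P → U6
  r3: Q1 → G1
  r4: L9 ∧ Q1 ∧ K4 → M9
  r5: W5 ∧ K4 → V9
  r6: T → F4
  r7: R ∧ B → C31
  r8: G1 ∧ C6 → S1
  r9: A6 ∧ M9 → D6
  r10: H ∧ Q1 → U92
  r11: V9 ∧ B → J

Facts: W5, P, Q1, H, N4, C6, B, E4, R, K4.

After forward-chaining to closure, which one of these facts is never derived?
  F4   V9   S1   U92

F4

Round 1 fires r2, r3, r5, r7, r10, giving U6, G1, V9, C31, U92.
Round 2 fires r8, r11, giving S1, J.
Round 3 fires r1, giving L9.
Round 4 fires r4, giving M9.
Derived: U92 (round 1), S1 (round 2), V9 (round 1). F4 never appears in any round.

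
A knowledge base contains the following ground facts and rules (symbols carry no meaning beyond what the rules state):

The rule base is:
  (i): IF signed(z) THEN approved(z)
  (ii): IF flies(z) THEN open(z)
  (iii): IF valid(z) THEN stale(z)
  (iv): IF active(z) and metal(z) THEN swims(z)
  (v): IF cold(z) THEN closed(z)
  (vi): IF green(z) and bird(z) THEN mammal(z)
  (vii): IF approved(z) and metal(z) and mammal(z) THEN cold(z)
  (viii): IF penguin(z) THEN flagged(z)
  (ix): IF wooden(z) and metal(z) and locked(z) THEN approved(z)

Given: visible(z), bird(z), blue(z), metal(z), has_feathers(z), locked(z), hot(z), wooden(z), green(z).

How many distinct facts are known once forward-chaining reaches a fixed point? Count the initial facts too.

13

Round 1: (vi) [IF green(z) and bird(z) THEN mammal(z)]; (ix) [IF wooden(z) and metal(z) and locked(z) THEN approved(z)]. New: mammal(z), approved(z).
Round 2: (vii) [IF approved(z) and metal(z) and mammal(z) THEN cold(z)]. New: cold(z).
Round 3: (v) [IF cold(z) THEN closed(z)]. New: closed(z).
Closure: {approved(z), bird(z), blue(z), closed(z), cold(z), green(z), has_feathers(z), hot(z), locked(z), mammal(z), metal(z), visible(z), wooden(z)} — 13 facts.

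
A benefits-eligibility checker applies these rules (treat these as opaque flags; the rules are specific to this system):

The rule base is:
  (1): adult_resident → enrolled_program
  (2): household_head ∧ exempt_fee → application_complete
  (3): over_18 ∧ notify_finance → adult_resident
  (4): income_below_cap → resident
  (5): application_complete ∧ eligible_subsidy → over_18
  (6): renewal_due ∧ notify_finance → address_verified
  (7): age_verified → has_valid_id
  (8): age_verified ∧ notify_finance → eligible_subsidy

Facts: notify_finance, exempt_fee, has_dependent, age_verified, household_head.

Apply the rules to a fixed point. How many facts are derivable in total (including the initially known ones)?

11

Round 1 — (2), (7), (8), derive application_complete, has_valid_id, eligible_subsidy.
Round 2 — (5), derive over_18.
Round 3 — (3), derive adult_resident.
Round 4 — (1), derive enrolled_program.
Closure: {adult_resident, age_verified, application_complete, eligible_subsidy, enrolled_program, exempt_fee, has_dependent, has_valid_id, household_head, notify_finance, over_18} — 11 facts.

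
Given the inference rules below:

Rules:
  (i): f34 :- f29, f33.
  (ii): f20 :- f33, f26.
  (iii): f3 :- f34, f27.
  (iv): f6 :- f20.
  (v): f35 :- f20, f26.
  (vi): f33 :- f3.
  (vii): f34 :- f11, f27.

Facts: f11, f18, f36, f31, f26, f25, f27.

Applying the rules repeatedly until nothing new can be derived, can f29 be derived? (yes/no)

Round 1: (vii) [f34 :- f11, f27.]. New: f34.
Round 2: (iii) [f3 :- f34, f27.]. New: f3.
Round 3: (vi) [f33 :- f3.]. New: f33.
Round 4: (ii) [f20 :- f33, f26.]. New: f20.
Round 5: (iv) [f6 :- f20.]; (v) [f35 :- f20, f26.]. New: f6, f35.
Fixed point reached. No rule has f29 as a consequent, and it is not given.

no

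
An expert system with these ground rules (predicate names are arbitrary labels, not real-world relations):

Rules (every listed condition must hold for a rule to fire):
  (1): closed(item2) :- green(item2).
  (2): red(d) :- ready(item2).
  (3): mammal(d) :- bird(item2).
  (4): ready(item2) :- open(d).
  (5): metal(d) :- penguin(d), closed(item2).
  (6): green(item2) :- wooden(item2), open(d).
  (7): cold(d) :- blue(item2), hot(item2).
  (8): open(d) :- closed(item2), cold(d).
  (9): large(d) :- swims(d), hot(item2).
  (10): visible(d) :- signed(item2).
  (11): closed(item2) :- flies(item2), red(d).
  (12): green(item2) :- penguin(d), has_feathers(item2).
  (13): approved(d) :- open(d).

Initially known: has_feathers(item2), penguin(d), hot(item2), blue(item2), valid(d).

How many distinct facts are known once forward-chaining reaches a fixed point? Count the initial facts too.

13

Round 1 — (7), (12), derive cold(d), green(item2).
Round 2 — (1), derive closed(item2).
Round 3 — (5), (8), derive metal(d), open(d).
Round 4 — (4), (13), derive ready(item2), approved(d).
Round 5 — (2), derive red(d).
Closure: {approved(d), blue(item2), closed(item2), cold(d), green(item2), has_feathers(item2), hot(item2), metal(d), open(d), penguin(d), ready(item2), red(d), valid(d)} — 13 facts.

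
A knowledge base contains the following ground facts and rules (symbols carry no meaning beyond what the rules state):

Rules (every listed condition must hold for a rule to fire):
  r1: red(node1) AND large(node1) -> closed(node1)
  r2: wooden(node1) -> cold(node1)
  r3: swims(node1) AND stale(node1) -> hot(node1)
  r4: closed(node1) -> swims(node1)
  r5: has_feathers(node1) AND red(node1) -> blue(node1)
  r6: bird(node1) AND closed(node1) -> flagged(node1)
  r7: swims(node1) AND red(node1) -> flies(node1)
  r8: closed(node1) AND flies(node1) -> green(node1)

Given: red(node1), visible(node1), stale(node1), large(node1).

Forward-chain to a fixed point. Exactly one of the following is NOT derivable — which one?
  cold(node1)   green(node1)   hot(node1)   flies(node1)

cold(node1)

Round 1 fires r1, giving closed(node1).
Round 2 fires r4, giving swims(node1).
Round 3 fires r3, r7, giving hot(node1), flies(node1).
Round 4 fires r8, giving green(node1).
Derived: flies(node1) (round 3), green(node1) (round 4), hot(node1) (round 3). cold(node1) never appears in any round.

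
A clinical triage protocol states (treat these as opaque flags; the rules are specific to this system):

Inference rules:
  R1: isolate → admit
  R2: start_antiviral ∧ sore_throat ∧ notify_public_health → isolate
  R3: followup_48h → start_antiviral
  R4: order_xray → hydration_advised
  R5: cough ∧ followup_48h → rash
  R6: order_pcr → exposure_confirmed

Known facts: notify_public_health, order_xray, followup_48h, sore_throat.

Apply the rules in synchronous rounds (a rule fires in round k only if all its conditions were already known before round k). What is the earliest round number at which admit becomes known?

[1] R3 [followup_48h → start_antiviral]; R4 [order_xray → hydration_advised]. ⇒ new: start_antiviral, hydration_advised.
[2] R2 [start_antiviral ∧ sore_throat ∧ notify_public_health → isolate]. ⇒ new: isolate.
[3] R1 [isolate → admit]. ⇒ new: admit.
admit first appears in round 3.

3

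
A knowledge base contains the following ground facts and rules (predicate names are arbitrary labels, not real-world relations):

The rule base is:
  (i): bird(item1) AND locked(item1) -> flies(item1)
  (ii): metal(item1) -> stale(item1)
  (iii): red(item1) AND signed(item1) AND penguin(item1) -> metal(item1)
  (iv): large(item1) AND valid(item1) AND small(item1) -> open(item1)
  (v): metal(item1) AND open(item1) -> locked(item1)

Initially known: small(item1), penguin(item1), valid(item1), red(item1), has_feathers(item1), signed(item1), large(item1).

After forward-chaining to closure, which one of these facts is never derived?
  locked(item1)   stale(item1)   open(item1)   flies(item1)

Round 1: (iii) [red(item1) AND signed(item1) AND penguin(item1) -> metal(item1)]; (iv) [large(item1) AND valid(item1) AND small(item1) -> open(item1)]. Adds metal(item1), open(item1).
Round 2: (ii) [metal(item1) -> stale(item1)]; (v) [metal(item1) AND open(item1) -> locked(item1)]. Adds stale(item1), locked(item1).
Derived: stale(item1) (round 2), open(item1) (round 1), locked(item1) (round 2). flies(item1) never appears in any round.

flies(item1)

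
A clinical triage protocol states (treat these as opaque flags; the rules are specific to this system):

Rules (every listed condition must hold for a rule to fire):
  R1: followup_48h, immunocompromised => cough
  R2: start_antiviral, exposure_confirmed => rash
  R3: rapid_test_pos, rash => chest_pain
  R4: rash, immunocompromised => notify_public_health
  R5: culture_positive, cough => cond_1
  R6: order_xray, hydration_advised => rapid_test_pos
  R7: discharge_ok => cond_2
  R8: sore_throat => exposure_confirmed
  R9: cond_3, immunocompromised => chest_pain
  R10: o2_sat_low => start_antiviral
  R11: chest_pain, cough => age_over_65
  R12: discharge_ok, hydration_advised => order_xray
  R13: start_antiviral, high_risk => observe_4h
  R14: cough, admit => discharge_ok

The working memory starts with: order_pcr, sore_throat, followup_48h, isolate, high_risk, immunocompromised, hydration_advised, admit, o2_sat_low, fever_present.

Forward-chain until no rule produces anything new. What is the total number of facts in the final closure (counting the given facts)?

22

Round 1 fires R1, R8, R10, giving cough, exposure_confirmed, start_antiviral.
Round 2 fires R2, R13, R14, giving rash, observe_4h, discharge_ok.
Round 3 fires R4, R7, R12, giving notify_public_health, cond_2, order_xray.
Round 4 fires R6, giving rapid_test_pos.
Round 5 fires R3, giving chest_pain.
Round 6 fires R11, giving age_over_65.
Closure: {admit, age_over_65, chest_pain, cond_2, cough, discharge_ok, exposure_confirmed, fever_present, followup_48h, high_risk, hydration_advised, immunocompromised, isolate, notify_public_health, o2_sat_low, observe_4h, order_pcr, order_xray, rapid_test_pos, rash, sore_throat, start_antiviral} — 22 facts.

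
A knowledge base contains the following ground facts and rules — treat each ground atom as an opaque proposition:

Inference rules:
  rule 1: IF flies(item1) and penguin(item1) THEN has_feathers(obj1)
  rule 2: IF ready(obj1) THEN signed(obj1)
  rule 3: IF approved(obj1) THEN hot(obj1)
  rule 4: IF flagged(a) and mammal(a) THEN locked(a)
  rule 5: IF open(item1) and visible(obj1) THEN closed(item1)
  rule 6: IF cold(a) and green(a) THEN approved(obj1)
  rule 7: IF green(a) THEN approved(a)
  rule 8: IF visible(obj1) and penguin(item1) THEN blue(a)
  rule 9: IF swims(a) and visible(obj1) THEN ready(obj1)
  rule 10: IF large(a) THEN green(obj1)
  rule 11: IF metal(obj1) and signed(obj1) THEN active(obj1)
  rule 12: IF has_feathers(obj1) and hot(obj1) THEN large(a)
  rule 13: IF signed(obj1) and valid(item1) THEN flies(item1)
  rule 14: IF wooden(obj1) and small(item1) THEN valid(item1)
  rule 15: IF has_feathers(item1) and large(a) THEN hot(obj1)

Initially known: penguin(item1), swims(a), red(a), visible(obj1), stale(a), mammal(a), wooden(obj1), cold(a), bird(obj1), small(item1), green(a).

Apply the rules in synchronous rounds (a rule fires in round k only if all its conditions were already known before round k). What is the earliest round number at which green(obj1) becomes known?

6

Round 1: rule 6 [IF cold(a) and green(a) THEN approved(obj1)]; rule 7 [IF green(a) THEN approved(a)]; rule 8 [IF visible(obj1) and penguin(item1) THEN blue(a)]; rule 9 [IF swims(a) and visible(obj1) THEN ready(obj1)]; rule 14 [IF wooden(obj1) and small(item1) THEN valid(item1)]. New: approved(obj1), approved(a), blue(a), ready(obj1), valid(item1).
Round 2: rule 2 [IF ready(obj1) THEN signed(obj1)]; rule 3 [IF approved(obj1) THEN hot(obj1)]. New: signed(obj1), hot(obj1).
Round 3: rule 13 [IF signed(obj1) and valid(item1) THEN flies(item1)]. New: flies(item1).
Round 4: rule 1 [IF flies(item1) and penguin(item1) THEN has_feathers(obj1)]. New: has_feathers(obj1).
Round 5: rule 12 [IF has_feathers(obj1) and hot(obj1) THEN large(a)]. New: large(a).
Round 6: rule 10 [IF large(a) THEN green(obj1)]. New: green(obj1).
green(obj1) first appears in round 6.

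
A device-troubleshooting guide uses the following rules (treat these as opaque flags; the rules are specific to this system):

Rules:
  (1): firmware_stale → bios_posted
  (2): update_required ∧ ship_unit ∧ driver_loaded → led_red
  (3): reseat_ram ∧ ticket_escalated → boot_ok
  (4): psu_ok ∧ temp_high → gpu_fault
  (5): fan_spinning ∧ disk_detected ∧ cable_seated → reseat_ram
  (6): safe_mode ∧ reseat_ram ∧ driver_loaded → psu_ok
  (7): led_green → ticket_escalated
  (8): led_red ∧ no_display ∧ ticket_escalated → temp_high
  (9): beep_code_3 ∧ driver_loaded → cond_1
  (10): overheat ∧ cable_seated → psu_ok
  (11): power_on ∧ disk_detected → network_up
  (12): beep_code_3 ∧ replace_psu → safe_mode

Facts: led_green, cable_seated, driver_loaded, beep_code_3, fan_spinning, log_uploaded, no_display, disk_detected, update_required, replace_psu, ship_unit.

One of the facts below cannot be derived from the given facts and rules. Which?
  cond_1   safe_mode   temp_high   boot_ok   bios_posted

Round 1: (2) [update_required ∧ ship_unit ∧ driver_loaded → led_red]; (5) [fan_spinning ∧ disk_detected ∧ cable_seated → reseat_ram]; (7) [led_green → ticket_escalated]; (9) [beep_code_3 ∧ driver_loaded → cond_1]; (12) [beep_code_3 ∧ replace_psu → safe_mode]. Adds led_red, reseat_ram, ticket_escalated, cond_1, safe_mode.
Round 2: (3) [reseat_ram ∧ ticket_escalated → boot_ok]; (6) [safe_mode ∧ reseat_ram ∧ driver_loaded → psu_ok]; (8) [led_red ∧ no_display ∧ ticket_escalated → temp_high]. Adds boot_ok, psu_ok, temp_high.
Round 3: (4) [psu_ok ∧ temp_high → gpu_fault]. Adds gpu_fault.
Derived: cond_1 (round 1), temp_high (round 2), safe_mode (round 1), boot_ok (round 2). bios_posted never appears in any round.

bios_posted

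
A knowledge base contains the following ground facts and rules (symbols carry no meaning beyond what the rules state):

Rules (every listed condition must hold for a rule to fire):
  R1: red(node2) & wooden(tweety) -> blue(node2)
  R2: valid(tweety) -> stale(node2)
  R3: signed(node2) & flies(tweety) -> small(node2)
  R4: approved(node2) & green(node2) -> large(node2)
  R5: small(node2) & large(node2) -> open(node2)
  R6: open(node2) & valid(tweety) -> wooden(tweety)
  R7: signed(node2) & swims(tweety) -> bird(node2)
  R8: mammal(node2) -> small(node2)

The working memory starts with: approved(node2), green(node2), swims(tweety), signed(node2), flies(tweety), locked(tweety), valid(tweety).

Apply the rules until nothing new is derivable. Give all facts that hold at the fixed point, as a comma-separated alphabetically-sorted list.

approved(node2), bird(node2), flies(tweety), green(node2), large(node2), locked(tweety), open(node2), signed(node2), small(node2), stale(node2), swims(tweety), valid(tweety), wooden(tweety)

Round 1 fires R2, R3, R4, R7, giving stale(node2), small(node2), large(node2), bird(node2).
Round 2 fires R5, giving open(node2).
Round 3 fires R6, giving wooden(tweety).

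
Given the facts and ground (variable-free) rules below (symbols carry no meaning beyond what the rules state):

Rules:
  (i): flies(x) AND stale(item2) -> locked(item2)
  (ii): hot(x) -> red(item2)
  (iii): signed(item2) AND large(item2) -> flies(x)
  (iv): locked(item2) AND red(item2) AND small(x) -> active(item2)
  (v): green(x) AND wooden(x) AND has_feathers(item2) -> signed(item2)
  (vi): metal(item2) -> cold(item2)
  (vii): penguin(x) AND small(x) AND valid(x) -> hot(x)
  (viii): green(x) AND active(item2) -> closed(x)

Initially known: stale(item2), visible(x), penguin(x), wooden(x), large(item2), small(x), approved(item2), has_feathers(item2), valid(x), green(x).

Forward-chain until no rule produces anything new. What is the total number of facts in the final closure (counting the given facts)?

17

[1] (v) [green(x) AND wooden(x) AND has_feathers(item2) -> signed(item2)]; (vii) [penguin(x) AND small(x) AND valid(x) -> hot(x)]. ⇒ new: signed(item2), hot(x).
[2] (ii) [hot(x) -> red(item2)]; (iii) [signed(item2) AND large(item2) -> flies(x)]. ⇒ new: red(item2), flies(x).
[3] (i) [flies(x) AND stale(item2) -> locked(item2)]. ⇒ new: locked(item2).
[4] (iv) [locked(item2) AND red(item2) AND small(x) -> active(item2)]. ⇒ new: active(item2).
[5] (viii) [green(x) AND active(item2) -> closed(x)]. ⇒ new: closed(x).
Closure: {active(item2), approved(item2), closed(x), flies(x), green(x), has_feathers(item2), hot(x), large(item2), locked(item2), penguin(x), red(item2), signed(item2), small(x), stale(item2), valid(x), visible(x), wooden(x)} — 17 facts.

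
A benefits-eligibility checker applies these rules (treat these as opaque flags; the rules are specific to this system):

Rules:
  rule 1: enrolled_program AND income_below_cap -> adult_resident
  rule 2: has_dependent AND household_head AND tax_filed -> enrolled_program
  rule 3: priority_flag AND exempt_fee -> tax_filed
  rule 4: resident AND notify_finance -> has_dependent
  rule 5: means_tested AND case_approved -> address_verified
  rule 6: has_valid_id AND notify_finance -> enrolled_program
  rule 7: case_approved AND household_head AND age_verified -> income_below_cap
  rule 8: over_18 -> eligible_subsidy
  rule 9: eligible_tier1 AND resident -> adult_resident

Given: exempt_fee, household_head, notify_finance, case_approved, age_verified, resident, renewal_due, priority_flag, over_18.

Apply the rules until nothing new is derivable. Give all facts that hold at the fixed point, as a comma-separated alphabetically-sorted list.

adult_resident, age_verified, case_approved, eligible_subsidy, enrolled_program, exempt_fee, has_dependent, household_head, income_below_cap, notify_finance, over_18, priority_flag, renewal_due, resident, tax_filed

Round 1: rule 3 [priority_flag AND exempt_fee -> tax_filed]; rule 4 [resident AND notify_finance -> has_dependent]; rule 7 [case_approved AND household_head AND age_verified -> income_below_cap]; rule 8 [over_18 -> eligible_subsidy]. New: tax_filed, has_dependent, income_below_cap, eligible_subsidy.
Round 2: rule 2 [has_dependent AND household_head AND tax_filed -> enrolled_program]. New: enrolled_program.
Round 3: rule 1 [enrolled_program AND income_below_cap -> adult_resident]. New: adult_resident.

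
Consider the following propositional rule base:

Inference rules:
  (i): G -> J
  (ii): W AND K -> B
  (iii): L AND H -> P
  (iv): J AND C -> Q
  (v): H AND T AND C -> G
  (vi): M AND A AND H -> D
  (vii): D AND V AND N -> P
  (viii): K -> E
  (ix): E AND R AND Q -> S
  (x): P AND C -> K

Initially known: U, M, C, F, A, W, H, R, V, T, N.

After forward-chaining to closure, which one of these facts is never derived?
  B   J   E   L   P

L

Round 1: (v) [H AND T AND C -> G]; (vi) [M AND A AND H -> D]. New: G, D.
Round 2: (i) [G -> J]; (vii) [D AND V AND N -> P]. New: J, P.
Round 3: (iv) [J AND C -> Q]; (x) [P AND C -> K]. New: Q, K.
Round 4: (ii) [W AND K -> B]; (viii) [K -> E]. New: B, E.
Round 5: (ix) [E AND R AND Q -> S]. New: S.
Derived: P (round 2), E (round 4), J (round 2), B (round 4). L never appears in any round.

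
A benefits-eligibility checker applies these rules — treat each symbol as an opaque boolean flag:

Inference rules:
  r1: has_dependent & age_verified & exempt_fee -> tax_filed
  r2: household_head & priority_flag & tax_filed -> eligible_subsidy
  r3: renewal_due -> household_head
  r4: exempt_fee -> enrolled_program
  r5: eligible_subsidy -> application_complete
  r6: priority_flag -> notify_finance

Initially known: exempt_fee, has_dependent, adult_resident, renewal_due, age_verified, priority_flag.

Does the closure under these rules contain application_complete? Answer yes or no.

Round 1 — r1, r3, r4, r6, derive tax_filed, household_head, enrolled_program, notify_finance.
Round 2 — r2, derive eligible_subsidy.
Round 3 — r5, derive application_complete.
application_complete appears in round 3, so it is derivable.

yes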